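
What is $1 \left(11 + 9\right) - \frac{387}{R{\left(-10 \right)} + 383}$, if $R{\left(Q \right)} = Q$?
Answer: $\frac{7073}{373} \approx 18.962$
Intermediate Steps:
$1 \left(11 + 9\right) - \frac{387}{R{\left(-10 \right)} + 383} = 1 \left(11 + 9\right) - \frac{387}{-10 + 383} = 1 \cdot 20 - \frac{387}{373} = 20 - \frac{387}{373} = \frac{7073}{373}$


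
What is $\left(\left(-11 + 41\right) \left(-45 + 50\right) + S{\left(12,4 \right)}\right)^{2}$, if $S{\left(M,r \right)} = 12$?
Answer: $26244$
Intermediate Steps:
$\left(\left(-11 + 41\right) \left(-45 + 50\right) + S{\left(12,4 \right)}\right)^{2} = \left(\left(-11 + 41\right) \left(-45 + 50\right) + 12\right)^{2} = \left(30 \cdot 5 + 12\right)^{2} = \left(150 + 12\right)^{2} = 162^{2} = 26244$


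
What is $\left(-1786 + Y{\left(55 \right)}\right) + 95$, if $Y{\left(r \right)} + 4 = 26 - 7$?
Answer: $-1676$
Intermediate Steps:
$Y{\left(r \right)} = 15$ ($Y{\left(r \right)} = -4 + \left(26 - 7\right) = -4 + 19 = 15$)
$\left(-1786 + Y{\left(55 \right)}\right) + 95 = \left(-1786 + 15\right) + 95 = -1771 + 95 = -1676$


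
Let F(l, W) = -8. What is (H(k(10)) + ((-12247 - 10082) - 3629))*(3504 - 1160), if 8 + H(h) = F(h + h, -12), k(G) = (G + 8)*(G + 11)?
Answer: -60883056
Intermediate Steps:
k(G) = (8 + G)*(11 + G)
H(h) = -16 (H(h) = -8 - 8 = -16)
(H(k(10)) + ((-12247 - 10082) - 3629))*(3504 - 1160) = (-16 + ((-12247 - 10082) - 3629))*(3504 - 1160) = (-16 + (-22329 - 3629))*2344 = (-16 - 25958)*2344 = -25974*2344 = -60883056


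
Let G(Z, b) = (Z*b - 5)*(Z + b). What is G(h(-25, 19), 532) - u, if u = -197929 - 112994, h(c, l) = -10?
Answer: -2468727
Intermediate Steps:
u = -310923
G(Z, b) = (-5 + Z*b)*(Z + b)
G(h(-25, 19), 532) - u = (-5*(-10) - 5*532 - 10*532² + 532*(-10)²) - 1*(-310923) = (50 - 2660 - 10*283024 + 532*100) + 310923 = (50 - 2660 - 2830240 + 53200) + 310923 = -2779650 + 310923 = -2468727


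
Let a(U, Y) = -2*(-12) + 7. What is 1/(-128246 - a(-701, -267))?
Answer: -1/128277 ≈ -7.7956e-6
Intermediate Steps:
a(U, Y) = 31 (a(U, Y) = 24 + 7 = 31)
1/(-128246 - a(-701, -267)) = 1/(-128246 - 1*31) = 1/(-128246 - 31) = 1/(-128277) = -1/128277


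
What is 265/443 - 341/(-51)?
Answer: 164578/22593 ≈ 7.2845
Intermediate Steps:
265/443 - 341/(-51) = 265*(1/443) - 341*(-1/51) = 265/443 + 341/51 = 164578/22593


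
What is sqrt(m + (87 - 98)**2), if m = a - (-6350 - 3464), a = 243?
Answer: sqrt(10178) ≈ 100.89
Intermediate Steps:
m = 10057 (m = 243 - (-6350 - 3464) = 243 - 1*(-9814) = 243 + 9814 = 10057)
sqrt(m + (87 - 98)**2) = sqrt(10057 + (87 - 98)**2) = sqrt(10057 + (-11)**2) = sqrt(10057 + 121) = sqrt(10178)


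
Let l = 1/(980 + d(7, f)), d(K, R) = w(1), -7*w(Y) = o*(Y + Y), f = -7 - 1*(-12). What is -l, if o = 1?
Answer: -7/6858 ≈ -0.0010207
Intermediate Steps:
f = 5 (f = -7 + 12 = 5)
w(Y) = -2*Y/7 (w(Y) = -(Y + Y)/7 = -2*Y/7)
d(K, R) = -2/7 (d(K, R) = -2/7*1 = -2/7)
l = 7/6858 (l = 1/(980 - 2/7) = 1/(6858/7) = 7/6858 ≈ 0.0010207)
-l = -1*7/6858 = -7/6858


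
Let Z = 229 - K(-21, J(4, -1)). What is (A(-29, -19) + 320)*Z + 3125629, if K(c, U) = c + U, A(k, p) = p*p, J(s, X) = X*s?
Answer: 3298603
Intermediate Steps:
A(k, p) = p**2
K(c, U) = U + c
Z = 254 (Z = 229 - (-1*4 - 21) = 229 - (-4 - 21) = 229 - 1*(-25) = 229 + 25 = 254)
(A(-29, -19) + 320)*Z + 3125629 = ((-19)**2 + 320)*254 + 3125629 = (361 + 320)*254 + 3125629 = 681*254 + 3125629 = 172974 + 3125629 = 3298603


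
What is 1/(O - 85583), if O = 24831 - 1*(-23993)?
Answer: -1/36759 ≈ -2.7204e-5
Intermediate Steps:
O = 48824 (O = 24831 + 23993 = 48824)
1/(O - 85583) = 1/(48824 - 85583) = 1/(-36759) = -1/36759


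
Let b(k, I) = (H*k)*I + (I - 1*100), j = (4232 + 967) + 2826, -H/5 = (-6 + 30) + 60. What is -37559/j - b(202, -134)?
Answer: -91230853709/8025 ≈ -1.1368e+7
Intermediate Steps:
H = -420 (H = -5*((-6 + 30) + 60) = -5*(24 + 60) = -5*84 = -420)
j = 8025 (j = 5199 + 2826 = 8025)
b(k, I) = -100 + I - 420*I*k (b(k, I) = (-420*k)*I + (I - 1*100) = -420*I*k + (I - 100) = -420*I*k + (-100 + I) = -100 + I - 420*I*k)
-37559/j - b(202, -134) = -37559/8025 - (-100 - 134 - 420*(-134)*202) = -37559*1/8025 - (-100 - 134 + 11368560) = -37559/8025 - 1*11368326 = -37559/8025 - 11368326 = -91230853709/8025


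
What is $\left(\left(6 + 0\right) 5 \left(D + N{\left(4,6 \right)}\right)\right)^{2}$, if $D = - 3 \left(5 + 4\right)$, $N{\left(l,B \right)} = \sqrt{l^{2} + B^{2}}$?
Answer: $702900 - 97200 \sqrt{13} \approx 3.5244 \cdot 10^{5}$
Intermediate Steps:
$N{\left(l,B \right)} = \sqrt{B^{2} + l^{2}}$
$D = -27$ ($D = \left(-3\right) 9 = -27$)
$\left(\left(6 + 0\right) 5 \left(D + N{\left(4,6 \right)}\right)\right)^{2} = \left(\left(6 + 0\right) 5 \left(-27 + \sqrt{6^{2} + 4^{2}}\right)\right)^{2} = \left(6 \cdot 5 \left(-27 + \sqrt{36 + 16}\right)\right)^{2} = \left(30 \left(-27 + \sqrt{52}\right)\right)^{2} = \left(30 \left(-27 + 2 \sqrt{13}\right)\right)^{2} = \left(-810 + 60 \sqrt{13}\right)^{2}$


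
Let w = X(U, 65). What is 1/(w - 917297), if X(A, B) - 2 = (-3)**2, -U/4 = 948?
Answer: -1/917286 ≈ -1.0902e-6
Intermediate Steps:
U = -3792 (U = -4*948 = -3792)
X(A, B) = 11 (X(A, B) = 2 + (-3)**2 = 2 + 9 = 11)
w = 11
1/(w - 917297) = 1/(11 - 917297) = 1/(-917286) = -1/917286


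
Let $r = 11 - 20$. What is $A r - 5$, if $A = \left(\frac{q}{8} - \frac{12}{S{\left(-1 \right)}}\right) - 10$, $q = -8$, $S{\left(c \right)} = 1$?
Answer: $202$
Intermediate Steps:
$r = -9$
$A = -23$ ($A = \left(- \frac{8}{8} - \frac{12}{1}\right) - 10 = \left(\left(-8\right) \frac{1}{8} - 12\right) - 10 = \left(-1 - 12\right) - 10 = -13 - 10 = -23$)
$A r - 5 = \left(-23\right) \left(-9\right) - 5 = 207 - 5 = 202$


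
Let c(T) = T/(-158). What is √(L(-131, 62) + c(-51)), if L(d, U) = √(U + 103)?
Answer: √(8058 + 24964*√165)/158 ≈ 3.6288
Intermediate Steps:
L(d, U) = √(103 + U)
c(T) = -T/158 (c(T) = T*(-1/158) = -T/158)
√(L(-131, 62) + c(-51)) = √(√(103 + 62) - 1/158*(-51)) = √(√165 + 51/158) = √(51/158 + √165)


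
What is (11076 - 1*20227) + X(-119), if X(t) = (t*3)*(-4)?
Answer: -7723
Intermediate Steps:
X(t) = -12*t (X(t) = (3*t)*(-4) = -12*t)
(11076 - 1*20227) + X(-119) = (11076 - 1*20227) - 12*(-119) = (11076 - 20227) + 1428 = -9151 + 1428 = -7723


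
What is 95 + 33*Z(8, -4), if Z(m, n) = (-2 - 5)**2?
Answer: 1712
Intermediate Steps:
Z(m, n) = 49 (Z(m, n) = (-7)**2 = 49)
95 + 33*Z(8, -4) = 95 + 33*49 = 95 + 1617 = 1712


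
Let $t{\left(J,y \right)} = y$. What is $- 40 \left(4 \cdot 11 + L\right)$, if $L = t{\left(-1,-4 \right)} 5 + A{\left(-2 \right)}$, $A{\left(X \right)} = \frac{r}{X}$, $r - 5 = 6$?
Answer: $-740$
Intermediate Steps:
$r = 11$ ($r = 5 + 6 = 11$)
$A{\left(X \right)} = \frac{11}{X}$
$L = - \frac{51}{2}$ ($L = \left(-4\right) 5 + \frac{11}{-2} = -20 + 11 \left(- \frac{1}{2}\right) = -20 - \frac{11}{2} = - \frac{51}{2} \approx -25.5$)
$- 40 \left(4 \cdot 11 + L\right) = - 40 \left(4 \cdot 11 - \frac{51}{2}\right) = - 40 \left(44 - \frac{51}{2}\right) = \left(-40\right) \frac{37}{2} = -740$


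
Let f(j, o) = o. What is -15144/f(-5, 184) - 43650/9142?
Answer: -9154878/105133 ≈ -87.079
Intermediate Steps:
-15144/f(-5, 184) - 43650/9142 = -15144/184 - 43650/9142 = -15144*1/184 - 43650*1/9142 = -1893/23 - 21825/4571 = -9154878/105133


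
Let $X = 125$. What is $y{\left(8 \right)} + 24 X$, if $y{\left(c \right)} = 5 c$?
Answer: $3040$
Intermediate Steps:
$y{\left(8 \right)} + 24 X = 5 \cdot 8 + 24 \cdot 125 = 40 + 3000 = 3040$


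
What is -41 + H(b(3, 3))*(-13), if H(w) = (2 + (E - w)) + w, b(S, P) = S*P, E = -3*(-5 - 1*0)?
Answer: -262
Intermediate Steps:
E = 15 (E = -3*(-5 + 0) = -3*(-5) = 15)
b(S, P) = P*S
H(w) = 17 (H(w) = (2 + (15 - w)) + w = (17 - w) + w = 17)
-41 + H(b(3, 3))*(-13) = -41 + 17*(-13) = -41 - 221 = -262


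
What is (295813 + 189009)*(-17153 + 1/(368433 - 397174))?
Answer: -239014518391428/28741 ≈ -8.3161e+9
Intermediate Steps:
(295813 + 189009)*(-17153 + 1/(368433 - 397174)) = 484822*(-17153 + 1/(-28741)) = 484822*(-17153 - 1/28741) = 484822*(-492994374/28741) = -239014518391428/28741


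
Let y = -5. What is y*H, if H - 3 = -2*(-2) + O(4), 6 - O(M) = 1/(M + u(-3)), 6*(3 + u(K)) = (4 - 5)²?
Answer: -425/7 ≈ -60.714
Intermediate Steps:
u(K) = -17/6 (u(K) = -3 + (4 - 5)²/6 = -3 + (⅙)*(-1)² = -3 + (⅙)*1 = -3 + ⅙ = -17/6)
O(M) = 6 - 1/(-17/6 + M) (O(M) = 6 - 1/(M - 17/6) = 6 - 1/(-17/6 + M))
H = 85/7 (H = 3 + (-2*(-2) + 36*(-3 + 4)/(-17 + 6*4)) = 3 + (4 + 36*1/(-17 + 24)) = 3 + (4 + 36*1/7) = 3 + (4 + 36*(⅐)*1) = 3 + (4 + 36/7) = 3 + 64/7 = 85/7 ≈ 12.143)
y*H = -5*85/7 = -425/7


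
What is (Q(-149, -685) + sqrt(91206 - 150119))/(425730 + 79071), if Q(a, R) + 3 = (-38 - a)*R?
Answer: -25346/168267 + I*sqrt(58913)/504801 ≈ -0.15063 + 0.00048082*I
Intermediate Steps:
Q(a, R) = -3 + R*(-38 - a) (Q(a, R) = -3 + (-38 - a)*R = -3 + R*(-38 - a))
(Q(-149, -685) + sqrt(91206 - 150119))/(425730 + 79071) = ((-3 - 38*(-685) - 1*(-685)*(-149)) + sqrt(91206 - 150119))/(425730 + 79071) = ((-3 + 26030 - 102065) + sqrt(-58913))/504801 = (-76038 + I*sqrt(58913))*(1/504801) = -25346/168267 + I*sqrt(58913)/504801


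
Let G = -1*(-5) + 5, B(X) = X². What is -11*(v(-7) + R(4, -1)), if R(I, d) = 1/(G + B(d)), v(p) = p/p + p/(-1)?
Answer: -89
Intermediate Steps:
v(p) = 1 - p (v(p) = 1 + p*(-1) = 1 - p)
G = 10 (G = 5 + 5 = 10)
R(I, d) = 1/(10 + d²)
-11*(v(-7) + R(4, -1)) = -11*((1 - 1*(-7)) + 1/(10 + (-1)²)) = -11*((1 + 7) + 1/(10 + 1)) = -11*(8 + 1/11) = -11*89/11 = -89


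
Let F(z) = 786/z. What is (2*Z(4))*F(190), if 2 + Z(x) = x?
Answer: 1572/95 ≈ 16.547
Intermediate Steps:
Z(x) = -2 + x
(2*Z(4))*F(190) = (2*(-2 + 4))*(786/190) = (2*2)*(786*(1/190)) = 4*(393/95) = 1572/95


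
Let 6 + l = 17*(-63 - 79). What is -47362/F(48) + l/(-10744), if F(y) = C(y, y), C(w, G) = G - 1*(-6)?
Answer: -63590831/72522 ≈ -876.85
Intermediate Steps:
l = -2420 (l = -6 + 17*(-63 - 79) = -6 + 17*(-142) = -6 - 2414 = -2420)
C(w, G) = 6 + G (C(w, G) = G + 6 = 6 + G)
F(y) = 6 + y
-47362/F(48) + l/(-10744) = -47362/(6 + 48) - 2420/(-10744) = -47362/54 - 2420*(-1/10744) = -47362*1/54 + 605/2686 = -23681/27 + 605/2686 = -63590831/72522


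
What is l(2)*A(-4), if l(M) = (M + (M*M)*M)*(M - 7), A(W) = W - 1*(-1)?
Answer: 150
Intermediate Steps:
A(W) = 1 + W (A(W) = W + 1 = 1 + W)
l(M) = (-7 + M)*(M + M**3) (l(M) = (M + M**2*M)*(-7 + M) = (M + M**3)*(-7 + M) = (-7 + M)*(M + M**3))
l(2)*A(-4) = (2*(-7 + 2 + 2**3 - 7*2**2))*(1 - 4) = (2*(-7 + 2 + 8 - 7*4))*(-3) = (2*(-7 + 2 + 8 - 28))*(-3) = (2*(-25))*(-3) = -50*(-3) = 150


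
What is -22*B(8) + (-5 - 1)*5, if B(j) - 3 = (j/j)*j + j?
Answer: -448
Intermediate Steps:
B(j) = 3 + 2*j (B(j) = 3 + ((j/j)*j + j) = 3 + (1*j + j) = 3 + (j + j) = 3 + 2*j)
-22*B(8) + (-5 - 1)*5 = -22*(3 + 2*8) + (-5 - 1)*5 = -22*(3 + 16) - 6*5 = -22*19 - 30 = -418 - 30 = -448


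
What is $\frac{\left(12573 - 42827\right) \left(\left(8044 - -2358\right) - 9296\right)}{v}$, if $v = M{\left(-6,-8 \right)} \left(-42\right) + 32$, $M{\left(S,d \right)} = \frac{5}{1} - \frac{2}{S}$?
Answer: $\frac{8365231}{48} \approx 1.7428 \cdot 10^{5}$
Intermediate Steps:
$M{\left(S,d \right)} = 5 - \frac{2}{S}$ ($M{\left(S,d \right)} = 5 \cdot 1 - \frac{2}{S} = 5 - \frac{2}{S}$)
$v = -192$ ($v = \left(5 - \frac{2}{-6}\right) \left(-42\right) + 32 = \left(5 - - \frac{1}{3}\right) \left(-42\right) + 32 = \left(5 + \frac{1}{3}\right) \left(-42\right) + 32 = \frac{16}{3} \left(-42\right) + 32 = -224 + 32 = -192$)
$\frac{\left(12573 - 42827\right) \left(\left(8044 - -2358\right) - 9296\right)}{v} = \frac{\left(12573 - 42827\right) \left(\left(8044 - -2358\right) - 9296\right)}{-192} = - 30254 \left(\left(8044 + 2358\right) - 9296\right) \left(- \frac{1}{192}\right) = - 30254 \left(10402 - 9296\right) \left(- \frac{1}{192}\right) = \left(-30254\right) 1106 \left(- \frac{1}{192}\right) = \left(-33460924\right) \left(- \frac{1}{192}\right) = \frac{8365231}{48}$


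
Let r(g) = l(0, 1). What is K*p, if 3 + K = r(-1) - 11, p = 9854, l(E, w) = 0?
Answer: -137956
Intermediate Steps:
r(g) = 0
K = -14 (K = -3 + (0 - 11) = -3 - 11 = -14)
K*p = -14*9854 = -137956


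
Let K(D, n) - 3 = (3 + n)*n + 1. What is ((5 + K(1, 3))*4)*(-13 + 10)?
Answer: -324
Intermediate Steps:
K(D, n) = 4 + n*(3 + n) (K(D, n) = 3 + ((3 + n)*n + 1) = 3 + (n*(3 + n) + 1) = 3 + (1 + n*(3 + n)) = 4 + n*(3 + n))
((5 + K(1, 3))*4)*(-13 + 10) = ((5 + (4 + 3**2 + 3*3))*4)*(-13 + 10) = ((5 + (4 + 9 + 9))*4)*(-3) = ((5 + 22)*4)*(-3) = (27*4)*(-3) = 108*(-3) = -324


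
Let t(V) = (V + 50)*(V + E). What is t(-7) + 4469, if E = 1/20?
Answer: 83403/20 ≈ 4170.1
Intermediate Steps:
E = 1/20 ≈ 0.050000
t(V) = (50 + V)*(1/20 + V) (t(V) = (V + 50)*(V + 1/20) = (50 + V)*(1/20 + V))
t(-7) + 4469 = (5/2 + (-7)² + (1001/20)*(-7)) + 4469 = (5/2 + 49 - 7007/20) + 4469 = -5977/20 + 4469 = 83403/20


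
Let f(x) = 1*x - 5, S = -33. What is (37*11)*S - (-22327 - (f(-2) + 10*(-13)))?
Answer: 8759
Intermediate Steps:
f(x) = -5 + x (f(x) = x - 5 = -5 + x)
(37*11)*S - (-22327 - (f(-2) + 10*(-13))) = (37*11)*(-33) - (-22327 - ((-5 - 2) + 10*(-13))) = 407*(-33) - (-22327 - (-7 - 130)) = -13431 - (-22327 - 1*(-137)) = -13431 - (-22327 + 137) = -13431 - 1*(-22190) = -13431 + 22190 = 8759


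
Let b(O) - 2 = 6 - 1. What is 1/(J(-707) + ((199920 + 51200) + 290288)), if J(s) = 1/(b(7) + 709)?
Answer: 716/387648129 ≈ 1.8470e-6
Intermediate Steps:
b(O) = 7 (b(O) = 2 + (6 - 1) = 2 + 5 = 7)
J(s) = 1/716 (J(s) = 1/(7 + 709) = 1/716)
1/(J(-707) + ((199920 + 51200) + 290288)) = 1/(1/716 + ((199920 + 51200) + 290288)) = 1/(1/716 + (251120 + 290288)) = 1/(1/716 + 541408) = 1/(387648129/716) = 716/387648129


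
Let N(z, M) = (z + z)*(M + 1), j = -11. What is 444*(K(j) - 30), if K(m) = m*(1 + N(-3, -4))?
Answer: -106116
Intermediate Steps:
N(z, M) = 2*z*(1 + M) (N(z, M) = (2*z)*(1 + M) = 2*z*(1 + M))
K(m) = 19*m (K(m) = m*(1 + 2*(-3)*(1 - 4)) = m*(1 + 2*(-3)*(-3)) = m*(1 + 18) = m*19 = 19*m)
444*(K(j) - 30) = 444*(19*(-11) - 30) = 444*(-209 - 30) = 444*(-239) = -106116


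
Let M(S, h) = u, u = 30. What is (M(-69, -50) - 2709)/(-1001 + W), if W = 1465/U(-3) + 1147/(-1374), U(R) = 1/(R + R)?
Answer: 3680946/13453981 ≈ 0.27360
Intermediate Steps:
U(R) = 1/(2*R)
M(S, h) = 30
W = -12078607/1374 (W = 1465/(((1/2)/(-3))) + 1147/(-1374) = 1465/(((1/2)*(-1/3))) + 1147*(-1/1374) = 1465/(-1/6) - 1147/1374 = 1465*(-6) - 1147/1374 = -8790 - 1147/1374 = -12078607/1374 ≈ -8790.8)
(M(-69, -50) - 2709)/(-1001 + W) = (30 - 2709)/(-1001 - 12078607/1374) = -2679/(-13453981/1374) = -2679*(-1374/13453981) = 3680946/13453981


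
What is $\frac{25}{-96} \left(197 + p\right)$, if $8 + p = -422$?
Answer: $\frac{5825}{96} \approx 60.677$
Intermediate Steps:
$p = -430$ ($p = -8 - 422 = -430$)
$\frac{25}{-96} \left(197 + p\right) = \frac{25}{-96} \left(197 - 430\right) = 25 \left(- \frac{1}{96}\right) \left(-233\right) = \left(- \frac{25}{96}\right) \left(-233\right) = \frac{5825}{96}$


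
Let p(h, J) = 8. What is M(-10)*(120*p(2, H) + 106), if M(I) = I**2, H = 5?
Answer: 106600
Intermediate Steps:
M(-10)*(120*p(2, H) + 106) = (-10)**2*(120*8 + 106) = 100*(960 + 106) = 100*1066 = 106600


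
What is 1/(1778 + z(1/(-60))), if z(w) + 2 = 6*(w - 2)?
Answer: 10/17639 ≈ 0.00056693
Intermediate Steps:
z(w) = -14 + 6*w (z(w) = -2 + 6*(w - 2) = -2 + 6*(-2 + w) = -2 + (-12 + 6*w) = -14 + 6*w)
1/(1778 + z(1/(-60))) = 1/(1778 + (-14 + 6/(-60))) = 1/(1778 + (-14 + 6*(-1/60))) = 1/(1778 + (-14 - ⅒)) = 1/(1778 - 141/10) = 1/(17639/10) = 10/17639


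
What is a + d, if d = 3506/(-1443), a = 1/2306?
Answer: -8083393/3327558 ≈ -2.4292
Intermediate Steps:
a = 1/2306 ≈ 0.00043365
d = -3506/1443 (d = 3506*(-1/1443) = -3506/1443 ≈ -2.4297)
a + d = 1/2306 - 3506/1443 = -8083393/3327558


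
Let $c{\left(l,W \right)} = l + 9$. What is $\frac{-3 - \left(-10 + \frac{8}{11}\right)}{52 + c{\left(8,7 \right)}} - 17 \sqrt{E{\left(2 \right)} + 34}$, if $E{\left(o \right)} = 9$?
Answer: $\frac{1}{11} - 17 \sqrt{43} \approx -111.39$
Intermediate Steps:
$c{\left(l,W \right)} = 9 + l$
$\frac{-3 - \left(-10 + \frac{8}{11}\right)}{52 + c{\left(8,7 \right)}} - 17 \sqrt{E{\left(2 \right)} + 34} = \frac{-3 - \left(-10 + \frac{8}{11}\right)}{52 + \left(9 + 8\right)} - 17 \sqrt{9 + 34} = \frac{-3 - - \frac{102}{11}}{52 + 17} - 17 \sqrt{43} = \frac{-3 + \left(- \frac{8}{11} + 10\right)}{69} - 17 \sqrt{43} = \left(-3 + \frac{102}{11}\right) \frac{1}{69} - 17 \sqrt{43} = \frac{69}{11} \cdot \frac{1}{69} - 17 \sqrt{43} = \frac{1}{11} - 17 \sqrt{43}$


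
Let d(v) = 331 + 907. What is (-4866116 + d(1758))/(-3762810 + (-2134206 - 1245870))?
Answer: 270271/396827 ≈ 0.68108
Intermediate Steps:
d(v) = 1238
(-4866116 + d(1758))/(-3762810 + (-2134206 - 1245870)) = (-4866116 + 1238)/(-3762810 + (-2134206 - 1245870)) = -4864878/(-3762810 - 3380076) = -4864878/(-7142886) = -4864878*(-1/7142886) = 270271/396827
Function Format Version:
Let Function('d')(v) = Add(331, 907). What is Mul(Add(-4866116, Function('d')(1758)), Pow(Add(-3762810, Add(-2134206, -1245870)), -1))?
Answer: Rational(270271, 396827) ≈ 0.68108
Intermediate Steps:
Function('d')(v) = 1238
Mul(Add(-4866116, Function('d')(1758)), Pow(Add(-3762810, Add(-2134206, -1245870)), -1)) = Mul(Add(-4866116, 1238), Pow(Add(-3762810, Add(-2134206, -1245870)), -1)) = Mul(-4864878, Pow(Add(-3762810, -3380076), -1)) = Mul(-4864878, Pow(-7142886, -1)) = Mul(-4864878, Rational(-1, 7142886)) = Rational(270271, 396827)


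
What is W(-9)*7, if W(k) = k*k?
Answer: 567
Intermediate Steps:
W(k) = k²
W(-9)*7 = (-9)²*7 = 81*7 = 567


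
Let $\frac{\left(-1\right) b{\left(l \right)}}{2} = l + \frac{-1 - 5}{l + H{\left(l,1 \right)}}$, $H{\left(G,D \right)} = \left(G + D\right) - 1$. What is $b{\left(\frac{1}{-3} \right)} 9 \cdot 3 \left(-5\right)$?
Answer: $2340$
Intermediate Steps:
$H{\left(G,D \right)} = -1 + D + G$ ($H{\left(G,D \right)} = \left(D + G\right) - 1 = -1 + D + G$)
$b{\left(l \right)} = - 2 l + \frac{6}{l}$ ($b{\left(l \right)} = - 2 \left(l + \frac{-1 - 5}{l + \left(-1 + 1 + l\right)}\right) = - 2 \left(l - \frac{6}{l + l}\right) = - 2 \left(l - \frac{6}{2 l}\right) = - 2 \left(l - 6 \frac{1}{2 l}\right) = - 2 \left(l - \frac{3}{l}\right) = - 2 l + \frac{6}{l}$)
$b{\left(\frac{1}{-3} \right)} 9 \cdot 3 \left(-5\right) = \left(- \frac{2}{-3} + \frac{6}{\frac{1}{-3}}\right) 9 \cdot 3 \left(-5\right) = \left(\left(-2\right) \left(- \frac{1}{3}\right) + \frac{6}{- \frac{1}{3}}\right) 9 \left(-15\right) = \left(\frac{2}{3} + 6 \left(-3\right)\right) 9 \left(-15\right) = \left(\frac{2}{3} - 18\right) 9 \left(-15\right) = \left(- \frac{52}{3}\right) 9 \left(-15\right) = \left(-156\right) \left(-15\right) = 2340$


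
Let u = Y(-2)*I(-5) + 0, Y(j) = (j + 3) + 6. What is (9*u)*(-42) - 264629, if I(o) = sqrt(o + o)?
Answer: -264629 - 2646*I*sqrt(10) ≈ -2.6463e+5 - 8367.4*I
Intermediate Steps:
Y(j) = 9 + j (Y(j) = (3 + j) + 6 = 9 + j)
I(o) = sqrt(2)*sqrt(o) (I(o) = sqrt(2*o) = sqrt(2)*sqrt(o))
u = 7*I*sqrt(10) (u = (9 - 2)*(sqrt(2)*sqrt(-5)) + 0 = 7*(sqrt(2)*(I*sqrt(5))) + 0 = 7*(I*sqrt(10)) + 0 = 7*I*sqrt(10) + 0 = 7*I*sqrt(10) ≈ 22.136*I)
(9*u)*(-42) - 264629 = (9*(7*I*sqrt(10)))*(-42) - 264629 = (63*I*sqrt(10))*(-42) - 264629 = -2646*I*sqrt(10) - 264629 = -264629 - 2646*I*sqrt(10)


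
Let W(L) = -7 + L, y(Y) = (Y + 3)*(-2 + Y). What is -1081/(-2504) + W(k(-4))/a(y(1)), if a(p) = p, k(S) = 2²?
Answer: 2959/2504 ≈ 1.1817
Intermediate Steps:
k(S) = 4
y(Y) = (-2 + Y)*(3 + Y) (y(Y) = (3 + Y)*(-2 + Y) = (-2 + Y)*(3 + Y))
-1081/(-2504) + W(k(-4))/a(y(1)) = -1081/(-2504) + (-7 + 4)/(-6 + 1 + 1²) = -1081*(-1/2504) - 3/(-6 + 1 + 1) = 1081/2504 - 3/(-4) = 1081/2504 - 3*(-¼) = 1081/2504 + ¾ = 2959/2504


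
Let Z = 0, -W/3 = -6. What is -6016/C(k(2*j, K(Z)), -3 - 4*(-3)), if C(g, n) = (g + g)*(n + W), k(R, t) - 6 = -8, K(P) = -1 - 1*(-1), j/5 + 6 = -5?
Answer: 1504/27 ≈ 55.704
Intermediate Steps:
j = -55 (j = -30 + 5*(-5) = -30 - 25 = -55)
W = 18 (W = -3*(-6) = 18)
K(P) = 0 (K(P) = -1 + 1 = 0)
k(R, t) = -2 (k(R, t) = 6 - 8 = -2)
C(g, n) = 2*g*(18 + n) (C(g, n) = (g + g)*(n + 18) = (2*g)*(18 + n) = 2*g*(18 + n))
-6016/C(k(2*j, K(Z)), -3 - 4*(-3)) = -6016*(-1/(4*(18 + (-3 - 4*(-3))))) = -6016*(-1/(4*(18 + (-3 + 12)))) = -6016*(-1/(4*(18 + 9))) = -6016/(2*(-2)*27) = -6016/(-108) = -6016*(-1/108) = 1504/27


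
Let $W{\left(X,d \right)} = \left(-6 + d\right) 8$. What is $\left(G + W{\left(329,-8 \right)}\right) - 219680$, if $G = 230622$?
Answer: $10830$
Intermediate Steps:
$W{\left(X,d \right)} = -48 + 8 d$
$\left(G + W{\left(329,-8 \right)}\right) - 219680 = \left(230622 + \left(-48 + 8 \left(-8\right)\right)\right) - 219680 = \left(230622 - 112\right) - 219680 = 230510 - 219680 = 10830$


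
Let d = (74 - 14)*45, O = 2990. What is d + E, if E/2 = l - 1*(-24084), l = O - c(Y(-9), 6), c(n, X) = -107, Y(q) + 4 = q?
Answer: 57062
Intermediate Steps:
Y(q) = -4 + q
d = 2700 (d = 60*45 = 2700)
l = 3097 (l = 2990 - 1*(-107) = 2990 + 107 = 3097)
E = 54362 (E = 2*(3097 - 1*(-24084)) = 2*(3097 + 24084) = 2*27181 = 54362)
d + E = 2700 + 54362 = 57062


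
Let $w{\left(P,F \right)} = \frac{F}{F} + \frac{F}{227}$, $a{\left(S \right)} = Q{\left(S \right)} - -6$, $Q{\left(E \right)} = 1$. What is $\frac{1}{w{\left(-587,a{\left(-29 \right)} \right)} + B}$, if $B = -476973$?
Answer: $- \frac{227}{108272637} \approx -2.0966 \cdot 10^{-6}$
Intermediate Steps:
$a{\left(S \right)} = 7$ ($a{\left(S \right)} = 1 - -6 = 1 + 6 = 7$)
$w{\left(P,F \right)} = 1 + \frac{F}{227}$ ($w{\left(P,F \right)} = 1 + F \frac{1}{227} = 1 + \frac{F}{227}$)
$\frac{1}{w{\left(-587,a{\left(-29 \right)} \right)} + B} = \frac{1}{\left(1 + \frac{1}{227} \cdot 7\right) - 476973} = \frac{1}{\left(1 + \frac{7}{227}\right) - 476973} = \frac{1}{\frac{234}{227} - 476973} = \frac{1}{- \frac{108272637}{227}} = - \frac{227}{108272637}$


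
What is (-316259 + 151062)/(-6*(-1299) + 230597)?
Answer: -165197/238391 ≈ -0.69297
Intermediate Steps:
(-316259 + 151062)/(-6*(-1299) + 230597) = -165197/(7794 + 230597) = -165197/238391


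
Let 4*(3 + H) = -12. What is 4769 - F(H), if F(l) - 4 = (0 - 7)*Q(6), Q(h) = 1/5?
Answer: 23832/5 ≈ 4766.4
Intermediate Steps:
Q(h) = 1/5
H = -6 (H = -3 + (1/4)*(-12) = -3 - 3 = -6)
F(l) = 13/5 (F(l) = 4 + (0 - 7)*(1/5) = 4 - 7*1/5 = 4 - 7/5 = 13/5)
4769 - F(H) = 4769 - 1*13/5 = 4769 - 13/5 = 23832/5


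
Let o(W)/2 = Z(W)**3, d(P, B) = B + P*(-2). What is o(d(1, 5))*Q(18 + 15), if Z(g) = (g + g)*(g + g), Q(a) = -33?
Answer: -3079296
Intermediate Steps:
Z(g) = 4*g**2 (Z(g) = (2*g)*(2*g) = 4*g**2)
d(P, B) = B - 2*P
o(W) = 128*W**6 (o(W) = 2*(4*W**2)**3 = 2*(64*W**6) = 128*W**6)
o(d(1, 5))*Q(18 + 15) = (128*(5 - 2*1)**6)*(-33) = (128*(5 - 2)**6)*(-33) = (128*3**6)*(-33) = (128*729)*(-33) = 93312*(-33) = -3079296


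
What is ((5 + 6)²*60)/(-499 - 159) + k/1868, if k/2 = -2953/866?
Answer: -2937075257/266109676 ≈ -11.037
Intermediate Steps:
k = -2953/433 (k = 2*(-2953/866) = -2953/433 ≈ -6.8199)
((5 + 6)²*60)/(-499 - 159) + k/1868 = ((5 + 6)²*60)/(-499 - 159) - 2953/433/1868 = (11²*60)/(-658) - 2953/433*1/1868 = (121*60)*(-1/658) - 2953/808844 = 7260*(-1/658) - 2953/808844 = -3630/329 - 2953/808844 = -2937075257/266109676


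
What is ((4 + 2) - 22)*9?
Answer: -144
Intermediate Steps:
((4 + 2) - 22)*9 = (6 - 22)*9 = -16*9 = -144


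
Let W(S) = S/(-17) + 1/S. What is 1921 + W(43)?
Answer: 1402419/731 ≈ 1918.5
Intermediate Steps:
W(S) = 1/S - S/17 (W(S) = S*(-1/17) + 1/S = -S/17 + 1/S = 1/S - S/17)
1921 + W(43) = 1921 + (1/43 - 1/17*43) = 1921 + (1/43 - 43/17) = 1921 - 1832/731 = 1402419/731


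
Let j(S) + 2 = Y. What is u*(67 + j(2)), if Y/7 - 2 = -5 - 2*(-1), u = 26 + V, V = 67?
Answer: 5394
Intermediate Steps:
u = 93 (u = 26 + 67 = 93)
Y = -7 (Y = 14 + 7*(-5 - 2*(-1)) = 14 + 7*(-5 + 2) = 14 + 7*(-3) = 14 - 21 = -7)
j(S) = -9 (j(S) = -2 - 7 = -9)
u*(67 + j(2)) = 93*(67 - 9) = 93*58 = 5394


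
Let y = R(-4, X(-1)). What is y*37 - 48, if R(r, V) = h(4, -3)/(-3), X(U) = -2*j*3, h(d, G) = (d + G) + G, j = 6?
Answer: -70/3 ≈ -23.333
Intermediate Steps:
h(d, G) = d + 2*G (h(d, G) = (G + d) + G = d + 2*G)
X(U) = -36 (X(U) = -2*6*3 = -12*3 = -36)
R(r, V) = 2/3 (R(r, V) = (4 + 2*(-3))/(-3) = (4 - 6)*(-1/3) = -2*(-1/3) = 2/3)
y = 2/3 ≈ 0.66667
y*37 - 48 = (2/3)*37 - 48 = 74/3 - 48 = -70/3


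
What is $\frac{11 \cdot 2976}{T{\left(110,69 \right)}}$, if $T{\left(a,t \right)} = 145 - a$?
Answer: $\frac{32736}{35} \approx 935.31$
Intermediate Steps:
$\frac{11 \cdot 2976}{T{\left(110,69 \right)}} = \frac{11 \cdot 2976}{145 - 110} = \frac{32736}{145 - 110} = \frac{32736}{35}$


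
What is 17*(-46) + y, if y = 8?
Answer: -774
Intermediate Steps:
17*(-46) + y = 17*(-46) + 8 = -782 + 8 = -774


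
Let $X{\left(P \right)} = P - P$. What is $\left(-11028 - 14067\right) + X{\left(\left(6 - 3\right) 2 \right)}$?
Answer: $-25095$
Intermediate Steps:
$X{\left(P \right)} = 0$
$\left(-11028 - 14067\right) + X{\left(\left(6 - 3\right) 2 \right)} = \left(-11028 - 14067\right) + 0 = -25095 + 0 = -25095$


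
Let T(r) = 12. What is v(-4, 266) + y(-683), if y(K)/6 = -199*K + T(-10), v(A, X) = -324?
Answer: 815250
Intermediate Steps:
y(K) = 72 - 1194*K (y(K) = 6*(-199*K + 12) = 6*(12 - 199*K) = 72 - 1194*K)
v(-4, 266) + y(-683) = -324 + (72 - 1194*(-683)) = -324 + (72 + 815502) = -324 + 815574 = 815250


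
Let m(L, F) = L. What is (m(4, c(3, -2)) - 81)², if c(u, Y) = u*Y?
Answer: 5929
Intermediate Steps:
c(u, Y) = Y*u
(m(4, c(3, -2)) - 81)² = (4 - 81)² = (-77)² = 5929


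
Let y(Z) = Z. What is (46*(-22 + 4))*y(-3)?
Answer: 2484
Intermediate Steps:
(46*(-22 + 4))*y(-3) = (46*(-22 + 4))*(-3) = (46*(-18))*(-3) = -828*(-3) = 2484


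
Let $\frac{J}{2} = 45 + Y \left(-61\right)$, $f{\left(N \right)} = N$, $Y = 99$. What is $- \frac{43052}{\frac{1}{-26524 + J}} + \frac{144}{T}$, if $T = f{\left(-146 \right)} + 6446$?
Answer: $\frac{290153259204}{175} \approx 1.658 \cdot 10^{9}$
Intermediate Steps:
$J = -11988$ ($J = 2 \left(45 + 99 \left(-61\right)\right) = 2 \left(45 - 6039\right) = 2 \left(-5994\right) = -11988$)
$T = 6300$ ($T = -146 + 6446 = 6300$)
$- \frac{43052}{\frac{1}{-26524 + J}} + \frac{144}{T} = - \frac{43052}{\frac{1}{-26524 - 11988}} + \frac{144}{6300} = - \frac{43052}{\frac{1}{-38512}} + 144 \cdot \frac{1}{6300} = - \frac{43052}{- \frac{1}{38512}} + \frac{4}{175} = \left(-43052\right) \left(-38512\right) + \frac{4}{175} = 1658018624 + \frac{4}{175} = \frac{290153259204}{175}$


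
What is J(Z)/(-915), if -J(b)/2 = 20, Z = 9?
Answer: 8/183 ≈ 0.043716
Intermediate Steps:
J(b) = -40 (J(b) = -2*20 = -40)
J(Z)/(-915) = -40/(-915) = -40*(-1/915) = 8/183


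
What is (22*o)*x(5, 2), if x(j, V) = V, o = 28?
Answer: 1232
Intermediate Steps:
(22*o)*x(5, 2) = (22*28)*2 = 616*2 = 1232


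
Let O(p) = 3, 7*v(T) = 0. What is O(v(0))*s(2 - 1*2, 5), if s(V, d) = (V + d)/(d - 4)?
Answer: 15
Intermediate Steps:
s(V, d) = (V + d)/(-4 + d)
v(T) = 0 (v(T) = (1/7)*0 = 0)
O(v(0))*s(2 - 1*2, 5) = 3*(((2 - 1*2) + 5)/(-4 + 5)) = 3*(((2 - 2) + 5)/1) = 3*(1*(0 + 5)) = 3*(1*5) = 3*5 = 15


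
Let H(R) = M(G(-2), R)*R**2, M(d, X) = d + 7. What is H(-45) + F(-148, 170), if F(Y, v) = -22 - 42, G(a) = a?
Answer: 10061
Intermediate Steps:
F(Y, v) = -64
M(d, X) = 7 + d
H(R) = 5*R**2 (H(R) = (7 - 2)*R**2 = 5*R**2)
H(-45) + F(-148, 170) = 5*(-45)**2 - 64 = 5*2025 - 64 = 10125 - 64 = 10061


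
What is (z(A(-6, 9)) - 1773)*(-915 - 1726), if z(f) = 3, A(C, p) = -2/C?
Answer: 4674570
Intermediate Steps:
(z(A(-6, 9)) - 1773)*(-915 - 1726) = (3 - 1773)*(-915 - 1726) = -1770*(-2641) = 4674570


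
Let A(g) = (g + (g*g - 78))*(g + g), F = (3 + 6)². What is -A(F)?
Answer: -1063368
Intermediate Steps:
F = 81 (F = 9² = 81)
A(g) = 2*g*(-78 + g + g²) (A(g) = (g + (g² - 78))*(2*g) = (g + (-78 + g²))*(2*g) = (-78 + g + g²)*(2*g) = 2*g*(-78 + g + g²))
-A(F) = -2*81*(-78 + 81 + 81²) = -2*81*(-78 + 81 + 6561) = -2*81*6564 = -1*1063368 = -1063368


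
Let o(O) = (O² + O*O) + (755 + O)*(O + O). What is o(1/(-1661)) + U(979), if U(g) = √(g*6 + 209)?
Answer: -2508106/2758921 + √6083 ≈ 77.084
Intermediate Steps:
o(O) = 2*O² + 2*O*(755 + O) (o(O) = (O² + O²) + (755 + O)*(2*O) = 2*O² + 2*O*(755 + O))
U(g) = √(209 + 6*g) (U(g) = √(6*g + 209) = √(209 + 6*g))
o(1/(-1661)) + U(979) = 2*(755 + 2/(-1661))/(-1661) + √(209 + 6*979) = 2*(-1/1661)*(755 + 2*(-1/1661)) + √(209 + 5874) = 2*(-1/1661)*(755 - 2/1661) + √6083 = 2*(-1/1661)*(1254053/1661) + √6083 = -2508106/2758921 + √6083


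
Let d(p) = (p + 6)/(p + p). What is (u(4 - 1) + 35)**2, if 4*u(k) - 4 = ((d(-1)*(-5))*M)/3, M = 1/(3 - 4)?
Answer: 703921/576 ≈ 1222.1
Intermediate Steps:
d(p) = (6 + p)/(2*p) (d(p) = (6 + p)/((2*p)) = (6 + p)*(1/(2*p)) = (6 + p)/(2*p))
M = -1 (M = 1/(-1) = -1)
u(k) = -1/24 (u(k) = 1 + (((((1/2)*(6 - 1)/(-1))*(-5))*(-1))/3)/4 = 1 + (((((1/2)*(-1)*5)*(-5))*(-1))*(1/3))/4 = 1 + ((-5/2*(-5)*(-1))*(1/3))/4 = 1 + (((25/2)*(-1))*(1/3))/4 = 1 + (-25/2*1/3)/4 = 1 + (1/4)*(-25/6) = 1 - 25/24 = -1/24)
(u(4 - 1) + 35)**2 = (-1/24 + 35)**2 = (839/24)**2 = 703921/576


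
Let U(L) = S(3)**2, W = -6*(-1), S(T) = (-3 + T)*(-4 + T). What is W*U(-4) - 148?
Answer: -148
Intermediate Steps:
S(T) = (-4 + T)*(-3 + T)
W = 6
U(L) = 0 (U(L) = (12 + 3**2 - 7*3)**2 = (12 + 9 - 21)**2 = 0**2 = 0)
W*U(-4) - 148 = 6*0 - 148 = 0 - 148 = -148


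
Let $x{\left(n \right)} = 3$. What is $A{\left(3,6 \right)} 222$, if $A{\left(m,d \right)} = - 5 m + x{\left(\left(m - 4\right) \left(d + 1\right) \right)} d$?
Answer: $666$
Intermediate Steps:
$A{\left(m,d \right)} = - 5 m + 3 d$
$A{\left(3,6 \right)} 222 = \left(\left(-5\right) 3 + 3 \cdot 6\right) 222 = \left(-15 + 18\right) 222 = 3 \cdot 222 = 666$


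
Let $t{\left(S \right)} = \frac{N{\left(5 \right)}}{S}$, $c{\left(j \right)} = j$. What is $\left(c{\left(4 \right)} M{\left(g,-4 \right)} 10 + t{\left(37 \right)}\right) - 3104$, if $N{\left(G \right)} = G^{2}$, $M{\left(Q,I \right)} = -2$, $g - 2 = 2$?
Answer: $- \frac{117783}{37} \approx -3183.3$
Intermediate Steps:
$g = 4$ ($g = 2 + 2 = 4$)
$t{\left(S \right)} = \frac{25}{S}$ ($t{\left(S \right)} = \frac{5^{2}}{S} = \frac{25}{S}$)
$\left(c{\left(4 \right)} M{\left(g,-4 \right)} 10 + t{\left(37 \right)}\right) - 3104 = \left(4 \left(-2\right) 10 + \frac{25}{37}\right) - 3104 = \left(\left(-8\right) 10 + 25 \cdot \frac{1}{37}\right) - 3104 = \left(-80 + \frac{25}{37}\right) - 3104 = - \frac{2935}{37} - 3104 = - \frac{117783}{37}$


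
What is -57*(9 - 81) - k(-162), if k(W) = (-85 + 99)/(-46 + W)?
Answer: 426823/104 ≈ 4104.1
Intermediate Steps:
k(W) = 14/(-46 + W)
-57*(9 - 81) - k(-162) = -57*(9 - 81) - 14/(-46 - 162) = -57*(-72) - 14/(-208) = 4104 - 14*(-1)/208 = 4104 - 1*(-7/104) = 4104 + 7/104 = 426823/104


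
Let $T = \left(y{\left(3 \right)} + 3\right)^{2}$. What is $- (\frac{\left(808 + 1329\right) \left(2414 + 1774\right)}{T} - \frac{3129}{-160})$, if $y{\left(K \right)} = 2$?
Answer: $- \frac{286407837}{800} \approx -3.5801 \cdot 10^{5}$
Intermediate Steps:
$T = 25$ ($T = \left(2 + 3\right)^{2} = 5^{2} = 25$)
$- (\frac{\left(808 + 1329\right) \left(2414 + 1774\right)}{T} - \frac{3129}{-160}) = - (\frac{\left(808 + 1329\right) \left(2414 + 1774\right)}{25} - \frac{3129}{-160}) = - (2137 \cdot 4188 \cdot \frac{1}{25} - - \frac{3129}{160}) = - (8949756 \cdot \frac{1}{25} + \frac{3129}{160}) = - (\frac{8949756}{25} + \frac{3129}{160}) = \left(-1\right) \frac{286407837}{800} = - \frac{286407837}{800}$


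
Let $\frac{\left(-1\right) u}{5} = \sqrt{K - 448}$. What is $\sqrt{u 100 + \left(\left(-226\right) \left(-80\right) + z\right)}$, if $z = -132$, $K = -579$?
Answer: $2 \sqrt{4487 - 125 i \sqrt{1027}} \approx 144.93 - 55.281 i$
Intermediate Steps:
$u = - 5 i \sqrt{1027}$ ($u = - 5 \sqrt{-579 - 448} = - 5 \sqrt{-1027} = - 5 i \sqrt{1027} \approx - 160.23 i$)
$\sqrt{u 100 + \left(\left(-226\right) \left(-80\right) + z\right)} = \sqrt{- 5 i \sqrt{1027} \cdot 100 - -17948} = \sqrt{- 500 i \sqrt{1027} + \left(18080 - 132\right)} = \sqrt{- 500 i \sqrt{1027} + 17948} = \sqrt{17948 - 500 i \sqrt{1027}}$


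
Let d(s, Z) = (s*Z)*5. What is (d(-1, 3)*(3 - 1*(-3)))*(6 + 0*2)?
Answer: -540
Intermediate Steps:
d(s, Z) = 5*Z*s (d(s, Z) = (Z*s)*5 = 5*Z*s)
(d(-1, 3)*(3 - 1*(-3)))*(6 + 0*2) = ((5*3*(-1))*(3 - 1*(-3)))*(6 + 0*2) = (-15*(3 + 3))*(6 + 0) = -15*6*6 = -90*6 = -540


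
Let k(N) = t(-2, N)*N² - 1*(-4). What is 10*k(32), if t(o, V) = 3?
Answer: 30760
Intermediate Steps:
k(N) = 4 + 3*N² (k(N) = 3*N² - 1*(-4) = 3*N² + 4 = 4 + 3*N²)
10*k(32) = 10*(4 + 3*32²) = 10*(4 + 3*1024) = 10*(4 + 3072) = 10*3076 = 30760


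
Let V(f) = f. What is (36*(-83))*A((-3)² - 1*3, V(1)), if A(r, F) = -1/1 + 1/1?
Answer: 0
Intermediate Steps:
A(r, F) = 0 (A(r, F) = -1*1 + 1*1 = -1 + 1 = 0)
(36*(-83))*A((-3)² - 1*3, V(1)) = (36*(-83))*0 = -2988*0 = 0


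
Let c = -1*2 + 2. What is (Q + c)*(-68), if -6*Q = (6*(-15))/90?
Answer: -34/3 ≈ -11.333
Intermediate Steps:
Q = ⅙ (Q = -6*(-15)/(6*90) = -(-15)/90 = -⅙*(-1) = ⅙ ≈ 0.16667)
c = 0 (c = -2 + 2 = 0)
(Q + c)*(-68) = (⅙ + 0)*(-68) = (⅙)*(-68) = -34/3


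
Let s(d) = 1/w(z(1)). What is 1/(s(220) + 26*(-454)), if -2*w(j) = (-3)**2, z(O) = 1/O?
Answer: -9/106238 ≈ -8.4715e-5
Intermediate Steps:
w(j) = -9/2 (w(j) = -1/2*(-3)**2 = -1/2*9 = -9/2)
s(d) = -2/9 (s(d) = 1/(-9/2) = -2/9)
1/(s(220) + 26*(-454)) = 1/(-2/9 + 26*(-454)) = 1/(-2/9 - 11804) = 1/(-106238/9) = -9/106238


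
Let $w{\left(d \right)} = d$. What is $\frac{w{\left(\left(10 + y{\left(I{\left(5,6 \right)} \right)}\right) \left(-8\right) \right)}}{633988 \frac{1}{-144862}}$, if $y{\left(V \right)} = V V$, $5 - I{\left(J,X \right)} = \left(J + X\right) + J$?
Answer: $\frac{37953844}{158497} \approx 239.46$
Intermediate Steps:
$I{\left(J,X \right)} = 5 - X - 2 J$ ($I{\left(J,X \right)} = 5 - \left(\left(J + X\right) + J\right) = 5 - \left(X + 2 J\right) = 5 - X - 2 J$)
$y{\left(V \right)} = V^{2}$
$\frac{w{\left(\left(10 + y{\left(I{\left(5,6 \right)} \right)}\right) \left(-8\right) \right)}}{633988 \frac{1}{-144862}} = \frac{\left(10 + \left(5 - 6 - 10\right)^{2}\right) \left(-8\right)}{633988 \frac{1}{-144862}} = \frac{\left(10 + \left(5 - 6 - 10\right)^{2}\right) \left(-8\right)}{633988 \left(- \frac{1}{144862}\right)} = \frac{\left(10 + \left(-11\right)^{2}\right) \left(-8\right)}{- \frac{316994}{72431}} = \left(10 + 121\right) \left(-8\right) \left(- \frac{72431}{316994}\right) = 131 \left(-8\right) \left(- \frac{72431}{316994}\right) = \left(-1048\right) \left(- \frac{72431}{316994}\right) = \frac{37953844}{158497}$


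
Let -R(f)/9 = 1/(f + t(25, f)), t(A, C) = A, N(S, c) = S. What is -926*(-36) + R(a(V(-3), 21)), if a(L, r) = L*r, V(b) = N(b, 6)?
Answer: 1266777/38 ≈ 33336.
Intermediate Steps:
V(b) = b
R(f) = -9/(25 + f) (R(f) = -9/(f + 25) = -9/(25 + f))
-926*(-36) + R(a(V(-3), 21)) = -926*(-36) - 9/(25 - 3*21) = 33336 - 9/(25 - 63) = 33336 - 9/(-38) = 33336 - 9*(-1/38) = 33336 + 9/38 = 1266777/38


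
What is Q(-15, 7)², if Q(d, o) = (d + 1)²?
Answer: 38416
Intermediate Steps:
Q(d, o) = (1 + d)²
Q(-15, 7)² = ((1 - 15)²)² = ((-14)²)² = 196² = 38416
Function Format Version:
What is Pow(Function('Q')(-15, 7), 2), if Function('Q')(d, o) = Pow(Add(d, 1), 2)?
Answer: 38416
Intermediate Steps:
Function('Q')(d, o) = Pow(Add(1, d), 2)
Pow(Function('Q')(-15, 7), 2) = Pow(Pow(Add(1, -15), 2), 2) = Pow(Pow(-14, 2), 2) = Pow(196, 2) = 38416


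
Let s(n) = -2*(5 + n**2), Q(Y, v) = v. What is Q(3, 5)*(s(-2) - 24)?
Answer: -210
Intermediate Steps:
s(n) = -10 - 2*n**2
Q(3, 5)*(s(-2) - 24) = 5*((-10 - 2*(-2)**2) - 24) = 5*((-10 - 2*4) - 24) = 5*((-10 - 8) - 24) = 5*(-18 - 24) = 5*(-42) = -210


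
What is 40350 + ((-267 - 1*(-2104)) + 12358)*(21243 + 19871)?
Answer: 583653580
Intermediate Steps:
40350 + ((-267 - 1*(-2104)) + 12358)*(21243 + 19871) = 40350 + ((-267 + 2104) + 12358)*41114 = 40350 + (1837 + 12358)*41114 = 40350 + 14195*41114 = 40350 + 583613230 = 583653580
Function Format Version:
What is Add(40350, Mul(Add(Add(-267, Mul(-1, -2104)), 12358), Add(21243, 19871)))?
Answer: 583653580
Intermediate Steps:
Add(40350, Mul(Add(Add(-267, Mul(-1, -2104)), 12358), Add(21243, 19871))) = Add(40350, Mul(Add(Add(-267, 2104), 12358), 41114)) = Add(40350, Mul(Add(1837, 12358), 41114)) = Add(40350, Mul(14195, 41114)) = Add(40350, 583613230) = 583653580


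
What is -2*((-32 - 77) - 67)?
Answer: 352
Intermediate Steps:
-2*((-32 - 77) - 67) = -2*(-109 - 67) = -2*(-176) = 352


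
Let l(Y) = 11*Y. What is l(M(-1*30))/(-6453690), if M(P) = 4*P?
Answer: 44/215123 ≈ 0.00020453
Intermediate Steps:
l(M(-1*30))/(-6453690) = (11*(4*(-1*30)))/(-6453690) = (11*(4*(-30)))*(-1/6453690) = (11*(-120))*(-1/6453690) = -1320*(-1/6453690) = 44/215123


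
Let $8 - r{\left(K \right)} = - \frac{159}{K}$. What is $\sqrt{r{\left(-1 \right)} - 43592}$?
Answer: $i \sqrt{43743} \approx 209.15 i$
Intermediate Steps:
$r{\left(K \right)} = 8 + \frac{159}{K}$ ($r{\left(K \right)} = 8 - - \frac{159}{K} = 8 + \frac{159}{K}$)
$\sqrt{r{\left(-1 \right)} - 43592} = \sqrt{\left(8 + \frac{159}{-1}\right) - 43592} = \sqrt{\left(8 + 159 \left(-1\right)\right) - 43592} = \sqrt{\left(8 - 159\right) - 43592} = \sqrt{-151 - 43592} = \sqrt{-43743} = i \sqrt{43743}$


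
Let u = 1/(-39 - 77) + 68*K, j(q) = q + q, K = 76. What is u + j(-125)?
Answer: 570487/116 ≈ 4918.0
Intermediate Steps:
j(q) = 2*q
u = 599487/116 (u = 1/(-39 - 77) + 68*76 = 1/(-116) + 5168 = -1/116 + 5168 = 599487/116 ≈ 5168.0)
u + j(-125) = 599487/116 + 2*(-125) = 599487/116 - 250 = 570487/116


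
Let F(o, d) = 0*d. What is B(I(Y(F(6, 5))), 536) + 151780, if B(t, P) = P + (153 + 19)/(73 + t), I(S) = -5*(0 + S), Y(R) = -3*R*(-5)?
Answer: 11119240/73 ≈ 1.5232e+5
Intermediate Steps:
F(o, d) = 0
Y(R) = 15*R
I(S) = -5*S
B(t, P) = P + 172/(73 + t)
B(I(Y(F(6, 5))), 536) + 151780 = (172 + 73*536 + 536*(-75*0))/(73 - 75*0) + 151780 = (172 + 39128 + 536*(-5*0))/(73 - 5*0) + 151780 = (172 + 39128 + 536*0)/(73 + 0) + 151780 = (172 + 39128 + 0)/73 + 151780 = (1/73)*39300 + 151780 = 39300/73 + 151780 = 11119240/73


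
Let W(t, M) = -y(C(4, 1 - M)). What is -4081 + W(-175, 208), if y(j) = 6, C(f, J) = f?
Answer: -4087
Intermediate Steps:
W(t, M) = -6 (W(t, M) = -1*6 = -6)
-4081 + W(-175, 208) = -4081 - 6 = -4087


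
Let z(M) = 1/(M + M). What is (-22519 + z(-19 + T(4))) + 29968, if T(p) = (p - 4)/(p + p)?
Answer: 283061/38 ≈ 7449.0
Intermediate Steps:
T(p) = (-4 + p)/(2*p) (T(p) = (-4 + p)/((2*p)) = (-4 + p)*(1/(2*p)) = (-4 + p)/(2*p))
z(M) = 1/(2*M)
(-22519 + z(-19 + T(4))) + 29968 = (-22519 + 1/(2*(-19 + (½)*(-4 + 4)/4))) + 29968 = (-22519 + 1/(2*(-19 + (½)*(¼)*0))) + 29968 = (-22519 + 1/(2*(-19 + 0))) + 29968 = (-22519 + (½)/(-19)) + 29968 = (-22519 + (½)*(-1/19)) + 29968 = (-22519 - 1/38) + 29968 = -855723/38 + 29968 = 283061/38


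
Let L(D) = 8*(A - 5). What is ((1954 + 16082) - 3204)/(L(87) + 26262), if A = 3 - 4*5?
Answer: 7416/13043 ≈ 0.56858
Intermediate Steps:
A = -17 (A = 3 - 20 = -17)
L(D) = -176 (L(D) = 8*(-17 - 5) = 8*(-22) = -176)
((1954 + 16082) - 3204)/(L(87) + 26262) = ((1954 + 16082) - 3204)/(-176 + 26262) = (18036 - 3204)/26086 = 14832*(1/26086) = 7416/13043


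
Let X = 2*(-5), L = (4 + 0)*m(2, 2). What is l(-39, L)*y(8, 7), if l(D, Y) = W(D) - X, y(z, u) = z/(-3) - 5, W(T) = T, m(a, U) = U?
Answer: 667/3 ≈ 222.33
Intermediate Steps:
y(z, u) = -5 - z/3 (y(z, u) = z*(-⅓) - 5 = -z/3 - 5 = -5 - z/3)
L = 8 (L = (4 + 0)*2 = 4*2 = 8)
X = -10
l(D, Y) = 10 + D (l(D, Y) = D - 1*(-10) = D + 10 = 10 + D)
l(-39, L)*y(8, 7) = (10 - 39)*(-5 - ⅓*8) = -29*(-5 - 8/3) = -29*(-23/3) = 667/3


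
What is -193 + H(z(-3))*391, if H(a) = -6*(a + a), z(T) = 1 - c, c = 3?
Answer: 9191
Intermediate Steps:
z(T) = -2 (z(T) = 1 - 1*3 = 1 - 3 = -2)
H(a) = -12*a
-193 + H(z(-3))*391 = -193 - 12*(-2)*391 = -193 + 24*391 = -193 + 9384 = 9191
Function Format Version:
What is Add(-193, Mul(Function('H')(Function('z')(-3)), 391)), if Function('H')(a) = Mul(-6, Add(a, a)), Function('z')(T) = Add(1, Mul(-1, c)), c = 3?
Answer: 9191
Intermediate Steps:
Function('z')(T) = -2 (Function('z')(T) = Add(1, Mul(-1, 3)) = Add(1, -3) = -2)
Function('H')(a) = Mul(-12, a) (Function('H')(a) = Mul(-6, Mul(2, a)) = Mul(-12, a))
Add(-193, Mul(Function('H')(Function('z')(-3)), 391)) = Add(-193, Mul(Mul(-12, -2), 391)) = Add(-193, Mul(24, 391)) = Add(-193, 9384) = 9191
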